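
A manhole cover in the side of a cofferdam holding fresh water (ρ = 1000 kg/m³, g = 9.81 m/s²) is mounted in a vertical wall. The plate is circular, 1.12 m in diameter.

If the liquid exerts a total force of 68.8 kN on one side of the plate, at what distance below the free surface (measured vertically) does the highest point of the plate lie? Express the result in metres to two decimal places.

γ = ρg = 1000 × 9.81 = 9810 N/m³ = 9.81 kN/m³.
A = π(0.56)² = 0.985203 m².
From F = γ·h_c·A, the centroid depth is h_c = 68.8/(9.81 × 0.985203) = 7.11859 m.
The centroid is at the centre, 0.56 m below the top of the plate, so the highest point sits at h_top = 7.11859 − 0.56 = 6.55859 m below the surface.

d_top ≈ 6.56 m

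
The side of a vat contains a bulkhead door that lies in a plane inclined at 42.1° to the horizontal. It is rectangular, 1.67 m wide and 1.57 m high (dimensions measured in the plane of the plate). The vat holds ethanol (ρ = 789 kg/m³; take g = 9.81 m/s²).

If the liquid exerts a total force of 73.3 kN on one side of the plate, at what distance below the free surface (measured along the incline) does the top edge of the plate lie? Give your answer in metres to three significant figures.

y_top ≈ 4.60 m

γ = ρg = 789 × 9.81 / 1000 = 7.74009 kN/m³.
A = 1.67 × 1.57 = 2.6219 m².
From F = γ·h_c·A, the centroid depth is h_c = 73.3/(7.74009 × 2.6219) = 3.61195 m.
Let θ = 42.1° be the plate's angle to the horizontal; measure y along the incline from where the plane meets the free surface. Vertical depth h = y·sinθ with sinθ = 0.670427.
Along the incline, y_c = h_c/sinθ = 3.61195/0.670427 = 5.38754 m.
The centroid lies 1.57/2 = 0.785 m below the top edge, so the top edge sits at y_top = 5.38754 − 0.785 = 4.60254 m along the incline.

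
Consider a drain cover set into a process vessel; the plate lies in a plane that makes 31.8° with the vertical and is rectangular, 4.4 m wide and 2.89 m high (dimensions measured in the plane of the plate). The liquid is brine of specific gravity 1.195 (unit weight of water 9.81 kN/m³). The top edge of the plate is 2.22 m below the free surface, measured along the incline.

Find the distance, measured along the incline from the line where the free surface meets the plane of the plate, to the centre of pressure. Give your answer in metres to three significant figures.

γ = 1.195 × 9.81 = 11.72295 kN/m³.
The plate makes 31.8° with the vertical, i.e. θ = 90° − 31.8° = 58.2° to the horizontal. Measuring y along the incline from the free-surface line, vertical depth h = y·sinθ with sinθ = 0.849893.
The centroid lies 2.89/2 = 1.445 m below the top edge, so y_c = 2.22 + 1.445 = 3.665 m and h_c = 3.665 × 0.849893 = 3.11486 m.
A = 4.4 × 2.89 = 12.716 m².
Resultant F = γ·h_c·A = 11.72295 × 3.11486 × 12.716 = 464.329 kN.
I_c = b·h³/12 = 4.4 × 2.89³/12 = 8.85044 m⁴.
Centre of pressure: y_p = y_c + I_c/(y_c·A) = 3.665 + 8.85044/(3.665 × 12.716) = 3.665 + 0.189907 = 3.85491 m along the plane.

y_p = 3.85 m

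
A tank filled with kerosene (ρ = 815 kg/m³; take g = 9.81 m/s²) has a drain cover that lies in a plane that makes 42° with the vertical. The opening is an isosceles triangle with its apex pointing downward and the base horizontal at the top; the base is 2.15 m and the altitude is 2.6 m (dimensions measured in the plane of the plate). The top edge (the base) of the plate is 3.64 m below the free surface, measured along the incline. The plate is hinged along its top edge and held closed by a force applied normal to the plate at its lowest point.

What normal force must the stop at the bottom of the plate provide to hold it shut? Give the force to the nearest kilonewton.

P ≈ 27 kN

γ = ρg = 815 × 9.81 / 1000 = 7.99515 kN/m³.
The plate makes 42° with the vertical, i.e. θ = 90° − 42° = 48° to the horizontal. Measuring y along the incline from the free-surface line, vertical depth h = y·sinθ with sinθ = 0.743145.
With the apex down, the centroid sits h/3 = 2.6/3 = 0.866667 m below the base (the top edge), so y_c = 3.64 + 0.866667 = 4.50667 m and h_c = 4.50667 × 0.743145 = 3.34911 m.
A = ½ × 2.15 × 2.6 = 2.795 m².
Resultant F = γ·h_c·A = 7.99515 × 3.34911 × 2.795 = 74.8407 kN.
I_c = b·h³/36 = 2.15 × 2.6³/36 = 1.04968 m⁴.
Centre of pressure: y_p = y_c + I_c/(y_c·A) = 4.50667 + 1.04968/(4.50667 × 2.795) = 4.50667 + 0.0833334 = 4.59 m along the plane.
The resultant acts 0.866667 + 0.0833334 = 0.95 m (along the plate) below the hinge at the top edge, so the moment about the hinge is M = F × 0.95 = 74.8407 × 0.95 = 71.0987 kN·m.
A normal force at the bottom, 2.6 m from the hinge, must supply this moment: P = 71.0987/2.6 = 27.3457 kN.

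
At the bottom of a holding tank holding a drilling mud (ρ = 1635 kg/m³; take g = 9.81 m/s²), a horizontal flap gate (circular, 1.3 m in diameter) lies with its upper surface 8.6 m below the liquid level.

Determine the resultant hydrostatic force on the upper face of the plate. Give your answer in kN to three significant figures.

F ≈ 183 kN

γ = ρg = 1635 × 9.81 / 1000 = 16.03935 kN/m³.
The plate is horizontal, so pressure is uniform at p = γ·h = 16.03935 × 8.6 = 137.938 kN/m².
A = π(0.65)² = 1.32732 m².
F = p·A = 137.938 × 1.32732 = 183.088 kN.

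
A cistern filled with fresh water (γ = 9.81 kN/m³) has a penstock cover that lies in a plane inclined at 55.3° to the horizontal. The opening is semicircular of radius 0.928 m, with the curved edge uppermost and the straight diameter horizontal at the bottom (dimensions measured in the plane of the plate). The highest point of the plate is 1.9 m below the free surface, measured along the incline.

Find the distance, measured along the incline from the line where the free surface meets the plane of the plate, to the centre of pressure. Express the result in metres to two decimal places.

y_p = 2.46 m

γ = 9.81 kN/m³.
Let θ = 55.3° be the plate's angle to the horizontal; measure y along the incline from where the plane meets the free surface. Vertical depth h = y·sinθ with sinθ = 0.822144.
The centroid lies 4r/(3π) = 0.393855 m above the diameter, so r − 4r/(3π) = 0.928 − 0.393855 = 0.534145 m below the topmost point, so y_c = 1.9 + 0.534145 = 2.43415 m and h_c = 2.43415 × 0.822144 = 2.00122 m.
A = πr²/2 = π × 0.928²/2 = 1.35274 m².
Resultant F = γ·h_c·A = 9.81 × 2.00122 × 1.35274 = 26.5569 kN.
I_c = (π/8 − 8/(9π))·r⁴ = 0.109757 × 0.928⁴ = 0.0813999 m⁴.
Centre of pressure: y_p = y_c + I_c/(y_c·A) = 2.43415 + 0.0813999/(2.43415 × 1.35274) = 2.43415 + 0.0247208 = 2.45887 m along the plane.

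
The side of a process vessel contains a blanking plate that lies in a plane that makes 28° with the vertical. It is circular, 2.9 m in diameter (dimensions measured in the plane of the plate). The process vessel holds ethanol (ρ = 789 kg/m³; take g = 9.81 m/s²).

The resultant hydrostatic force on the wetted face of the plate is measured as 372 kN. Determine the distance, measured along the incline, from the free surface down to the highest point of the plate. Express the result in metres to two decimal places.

γ = ρg = 789 × 9.81 / 1000 = 7.74009 kN/m³.
A = π(1.45)² = 6.6052 m².
From F = γ·h_c·A, the centroid depth is h_c = 372/(7.74009 × 6.6052) = 7.27631 m.
The plate makes 28° with the vertical, i.e. θ = 90° − 28° = 62° to the horizontal. Measuring y along the incline from the free-surface line, vertical depth h = y·sinθ with sinθ = 0.882948.
Along the incline, y_c = h_c/sinθ = 7.27631/0.882948 = 8.24093 m.
The centroid is at the centre, 1.45 m below the top of the plate, so the highest point sits at y_top = 8.24093 − 1.45 = 6.79093 m along the incline.

y_top ≈ 6.79 m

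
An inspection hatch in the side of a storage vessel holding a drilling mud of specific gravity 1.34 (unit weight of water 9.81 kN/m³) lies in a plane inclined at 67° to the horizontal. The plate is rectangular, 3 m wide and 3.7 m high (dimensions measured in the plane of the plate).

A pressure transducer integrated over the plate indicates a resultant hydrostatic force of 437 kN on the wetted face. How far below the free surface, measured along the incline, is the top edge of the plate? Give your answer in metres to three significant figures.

γ = 1.34 × 9.81 = 13.1454 kN/m³.
A = 3 × 3.7 = 11.1 m².
From F = γ·h_c·A, the centroid depth is h_c = 437/(13.1454 × 11.1) = 2.99492 m.
Let θ = 67° be the plate's angle to the horizontal; measure y along the incline from where the plane meets the free surface. Vertical depth h = y·sinθ with sinθ = 0.920505.
Along the incline, y_c = h_c/sinθ = 2.99492/0.920505 = 3.25356 m.
The centroid lies 3.7/2 = 1.85 m below the top edge, so the top edge sits at y_top = 3.25356 − 1.85 = 1.40356 m along the incline.

y_top ≈ 1.40 m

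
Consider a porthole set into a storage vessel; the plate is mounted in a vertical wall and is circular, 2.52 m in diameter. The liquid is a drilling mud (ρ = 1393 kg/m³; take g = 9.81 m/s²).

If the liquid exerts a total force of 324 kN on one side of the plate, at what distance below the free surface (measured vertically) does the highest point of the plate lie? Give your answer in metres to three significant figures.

d_top ≈ 3.49 m

γ = ρg = 1393 × 9.81 / 1000 = 13.66533 kN/m³.
A = π(1.26)² = 4.98759 m².
From F = γ·h_c·A, the centroid depth is h_c = 324/(13.66533 × 4.98759) = 4.75373 m.
The centroid is at the centre, 1.26 m below the top of the plate, so the highest point sits at h_top = 4.75373 − 1.26 = 3.49373 m below the surface.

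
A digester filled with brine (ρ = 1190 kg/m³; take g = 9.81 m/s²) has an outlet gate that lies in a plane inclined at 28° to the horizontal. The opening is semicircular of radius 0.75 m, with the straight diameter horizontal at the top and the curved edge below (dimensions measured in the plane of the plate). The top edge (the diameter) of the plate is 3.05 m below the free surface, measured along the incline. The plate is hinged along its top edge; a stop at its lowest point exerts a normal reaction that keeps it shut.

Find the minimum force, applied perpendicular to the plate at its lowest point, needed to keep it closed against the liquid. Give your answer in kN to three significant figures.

P ≈ 7.18 kN

γ = ρg = 1190 × 9.81 / 1000 = 11.6739 kN/m³.
Let θ = 28° be the plate's angle to the horizontal; measure y along the incline from where the plane meets the free surface. Vertical depth h = y·sinθ with sinθ = 0.469472.
The centroid of a semicircle lies 4r/(3π) = 0.31831 m from the diameter, here below the top edge, so y_c = 3.05 + 0.31831 = 3.36831 m and h_c = 3.36831 × 0.469472 = 1.58133 m.
A = πr²/2 = π × 0.75²/2 = 0.883573 m².
Resultant F = γ·h_c·A = 11.6739 × 1.58133 × 0.883573 = 16.311 kN.
I_c = (π/8 − 8/(9π))·r⁴ = 0.109757 × 0.75⁴ = 0.0347278 m⁴.
Centre of pressure: y_p = y_c + I_c/(y_c·A) = 3.36831 + 0.0347278/(3.36831 × 0.883573) = 3.36831 + 0.0116687 = 3.37998 m along the plane.
The resultant acts 0.31831 + 0.0116687 = 0.329979 m (along the plate) below the hinge at the top edge, so the moment about the hinge is M = F × 0.329979 = 16.311 × 0.329979 = 5.38229 kN·m.
A normal force at the bottom, 0.75 m from the hinge, must supply this moment: P = 5.38229/0.75 = 7.17639 kN.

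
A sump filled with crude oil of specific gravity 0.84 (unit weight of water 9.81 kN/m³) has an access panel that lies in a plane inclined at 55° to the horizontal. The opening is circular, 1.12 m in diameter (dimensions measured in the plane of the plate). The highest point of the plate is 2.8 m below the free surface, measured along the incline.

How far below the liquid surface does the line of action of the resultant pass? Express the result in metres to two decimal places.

h_p = 2.77 m

γ = 0.84 × 9.81 = 8.2404 kN/m³.
Let θ = 55° be the plate's angle to the horizontal; measure y along the incline from where the plane meets the free surface. Vertical depth h = y·sinθ with sinθ = 0.819152.
The centroid is at the centre, 0.56 m below the top of the plate, so y_c = 2.8 + 0.56 = 3.36 m and h_c = 3.36 × 0.819152 = 2.75235 m.
A = π(0.56)² = 0.985203 m².
Resultant F = γ·h_c·A = 8.2404 × 2.75235 × 0.985203 = 22.3449 kN.
I_c = πr⁴/4 = π × 0.56⁴/4 = 0.07724 m⁴.
Centre of pressure: y_p = y_c + I_c/(y_c·A) = 3.36 + 0.07724/(3.36 × 0.985203) = 3.36 + 0.0233334 = 3.38333 m along the plane.
Vertically, h_p = y_p·sinθ = 3.38333 × 0.819152 = 2.77146 m.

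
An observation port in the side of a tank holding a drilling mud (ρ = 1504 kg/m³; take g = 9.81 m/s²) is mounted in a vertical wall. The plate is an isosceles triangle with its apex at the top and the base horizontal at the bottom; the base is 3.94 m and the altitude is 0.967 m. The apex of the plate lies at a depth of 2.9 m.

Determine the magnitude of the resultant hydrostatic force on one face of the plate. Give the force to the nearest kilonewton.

F ≈ 100 kN

γ = ρg = 1504 × 9.81 / 1000 = 14.75424 kN/m³.
With the apex up, the centroid sits 2h/3 = 2 × 0.967/3 = 0.644667 m below the apex, so the centroid depth is h_c = 2.9 + 0.644667 = 3.54467 m.
A = ½ × 3.94 × 0.967 = 1.90499 m².
Resultant F = γ·h_c·A = 14.75424 × 3.54467 × 1.90499 = 99.6289 kN.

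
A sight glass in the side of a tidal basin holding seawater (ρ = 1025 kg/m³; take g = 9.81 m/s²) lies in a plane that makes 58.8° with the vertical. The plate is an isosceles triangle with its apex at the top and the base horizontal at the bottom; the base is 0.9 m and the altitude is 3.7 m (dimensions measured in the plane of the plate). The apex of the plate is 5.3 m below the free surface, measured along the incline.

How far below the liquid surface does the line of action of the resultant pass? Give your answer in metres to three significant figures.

h_p = 4.07 m

γ = ρg = 1025 × 9.81 / 1000 = 10.05525 kN/m³.
The plate makes 58.8° with the vertical, i.e. θ = 90° − 58.8° = 31.2° to the horizontal. Measuring y along the incline from the free-surface line, vertical depth h = y·sinθ with sinθ = 0.518027.
With the apex up, the centroid sits 2h/3 = 2 × 3.7/3 = 2.46667 m below the apex, so y_c = 5.3 + 2.46667 = 7.76667 m and h_c = 7.76667 × 0.518027 = 4.02334 m.
A = ½ × 0.9 × 3.7 = 1.665 m².
Resultant F = γ·h_c·A = 10.05525 × 4.02334 × 1.665 = 67.3587 kN.
I_c = b·h³/36 = 0.9 × 3.7³/36 = 1.26633 m⁴.
Centre of pressure: y_p = y_c + I_c/(y_c·A) = 7.76667 + 1.26633/(7.76667 × 1.665) = 7.76667 + 0.097926 = 7.8646 m along the plane.
Vertically, h_p = y_p·sinθ = 7.8646 × 0.518027 = 4.07408 m.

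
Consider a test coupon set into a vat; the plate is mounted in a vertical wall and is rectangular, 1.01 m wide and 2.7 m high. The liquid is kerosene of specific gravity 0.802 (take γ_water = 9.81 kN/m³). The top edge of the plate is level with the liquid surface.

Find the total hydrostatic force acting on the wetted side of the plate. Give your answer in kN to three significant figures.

γ = 0.802 × 9.81 = 7.86762 kN/m³.
The centroid lies 2.7/2 = 1.35 m below the top edge, so the centroid depth is h_c = 1.35 m.
A = 1.01 × 2.7 = 2.727 m².
Resultant F = γ·h_c·A = 7.86762 × 1.35 × 2.727 = 28.9642 kN.

F ≈ 29.0 kN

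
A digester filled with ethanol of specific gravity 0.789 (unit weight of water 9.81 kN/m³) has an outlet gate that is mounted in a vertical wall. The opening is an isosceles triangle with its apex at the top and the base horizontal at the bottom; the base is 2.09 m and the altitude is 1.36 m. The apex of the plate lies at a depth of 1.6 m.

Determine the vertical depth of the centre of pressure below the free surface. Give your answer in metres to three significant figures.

h_p = 2.55 m

γ = 0.789 × 9.81 = 7.74009 kN/m³.
With the apex up, the centroid sits 2h/3 = 2 × 1.36/3 = 0.906667 m below the apex, so the centroid depth is h_c = 1.6 + 0.906667 = 2.50667 m.
A = ½ × 2.09 × 1.36 = 1.4212 m².
Resultant F = γ·h_c·A = 7.74009 × 2.50667 × 1.4212 = 27.5739 kN.
I_c = b·h³/36 = 2.09 × 1.36³/36 = 0.146036 m⁴.
Centre of pressure: y_p = y_c + I_c/(y_c·A) = 2.50667 + 0.146036/(2.50667 × 1.4212) = 2.50667 + 0.0409928 = 2.54766 m along the plane.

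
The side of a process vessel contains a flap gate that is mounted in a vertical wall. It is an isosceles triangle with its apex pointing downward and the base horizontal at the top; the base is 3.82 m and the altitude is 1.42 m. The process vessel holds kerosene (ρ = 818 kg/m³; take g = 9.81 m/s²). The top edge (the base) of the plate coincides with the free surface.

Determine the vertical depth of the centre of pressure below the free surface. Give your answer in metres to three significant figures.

h_p = 0.710 m

γ = ρg = 818 × 9.81 / 1000 = 8.02458 kN/m³.
With the apex down, the centroid sits h/3 = 1.42/3 = 0.473333 m below the base (the top edge), so the centroid depth is h_c = 0.473333 m.
A = ½ × 3.82 × 1.42 = 2.7122 m².
Resultant F = γ·h_c·A = 8.02458 × 0.473333 × 2.7122 = 10.3017 kN.
I_c = b·h³/36 = 3.82 × 1.42³/36 = 0.303827 m⁴.
Centre of pressure: y_p = y_c + I_c/(y_c·A) = 0.473333 + 0.303827/(0.473333 × 2.7122) = 0.473333 + 0.236667 = 0.71 m along the plane.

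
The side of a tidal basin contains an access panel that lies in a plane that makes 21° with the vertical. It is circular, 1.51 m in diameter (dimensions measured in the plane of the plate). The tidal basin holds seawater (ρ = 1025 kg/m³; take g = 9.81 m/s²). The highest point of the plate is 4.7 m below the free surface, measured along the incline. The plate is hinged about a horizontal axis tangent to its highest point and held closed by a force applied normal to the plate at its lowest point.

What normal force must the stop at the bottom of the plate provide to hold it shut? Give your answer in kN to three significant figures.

P ≈ 47.4 kN

γ = ρg = 1025 × 9.81 / 1000 = 10.05525 kN/m³.
The plate makes 21° with the vertical, i.e. θ = 90° − 21° = 69° to the horizontal. Measuring y along the incline from the free-surface line, vertical depth h = y·sinθ with sinθ = 0.933580.
The centroid is at the centre, 0.755 m below the top of the plate, so y_c = 4.7 + 0.755 = 5.455 m and h_c = 5.455 × 0.933580 = 5.09268 m.
A = π(0.755)² = 1.79079 m².
Resultant F = γ·h_c·A = 10.05525 × 5.09268 × 1.79079 = 91.7031 kN.
I_c = πr⁴/4 = π × 0.755⁴/4 = 0.255198 m⁴.
Centre of pressure: y_p = y_c + I_c/(y_c·A) = 5.455 + 0.255198/(5.455 × 1.79079) = 5.455 + 0.0261239 = 5.48112 m along the plane.
The resultant acts 0.755 + 0.0261239 = 0.781124 m (along the plate) below the hinge at the top edge, so the moment about the hinge is M = F × 0.781124 = 91.7031 × 0.781124 = 71.6315 kN·m.
A normal force at the bottom, 1.51 m from the hinge, must supply this moment: P = 71.6315/1.51 = 47.4381 kN.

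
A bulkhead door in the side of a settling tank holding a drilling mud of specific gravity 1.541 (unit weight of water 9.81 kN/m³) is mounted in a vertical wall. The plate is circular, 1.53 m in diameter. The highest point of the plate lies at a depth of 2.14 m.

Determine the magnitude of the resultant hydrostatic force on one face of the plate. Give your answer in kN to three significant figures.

F ≈ 80.7 kN

γ = 1.541 × 9.81 = 15.11721 kN/m³.
The centroid is at the centre, 0.765 m below the top of the plate, so the centroid depth is h_c = 2.14 + 0.765 = 2.905 m.
A = π(0.765)² = 1.83854 m².
Resultant F = γ·h_c·A = 15.11721 × 2.905 × 1.83854 = 80.7404 kN.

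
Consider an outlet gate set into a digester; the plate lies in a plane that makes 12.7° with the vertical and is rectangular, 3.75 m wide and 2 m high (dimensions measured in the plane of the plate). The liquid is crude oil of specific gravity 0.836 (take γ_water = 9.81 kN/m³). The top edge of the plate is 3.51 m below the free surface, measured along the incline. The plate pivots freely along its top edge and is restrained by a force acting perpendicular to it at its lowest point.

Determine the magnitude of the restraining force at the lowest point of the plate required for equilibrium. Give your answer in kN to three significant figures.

γ = 0.836 × 9.81 = 8.20116 kN/m³.
The plate makes 12.7° with the vertical, i.e. θ = 90° − 12.7° = 77.3° to the horizontal. Measuring y along the incline from the free-surface line, vertical depth h = y·sinθ with sinθ = 0.975535.
The centroid lies 2/2 = 1 m below the top edge, so y_c = 3.51 + 1 = 4.51 m and h_c = 4.51 × 0.975535 = 4.39966 m.
A = 3.75 × 2 = 7.5 m².
Resultant F = γ·h_c·A = 8.20116 × 4.39966 × 7.5 = 270.617 kN.
I_c = b·h³/12 = 3.75 × 2³/12 = 2.5 m⁴.
Centre of pressure: y_p = y_c + I_c/(y_c·A) = 4.51 + 2.5/(4.51 × 7.5) = 4.51 + 0.0739098 = 4.58391 m along the plane.
The resultant acts 1 + 0.0739098 = 1.07391 m (along the plate) below the hinge at the top edge, so the moment about the hinge is M = F × 1.07391 = 270.617 × 1.07391 = 290.618 kN·m.
A normal force at the bottom, 2 m from the hinge, must supply this moment: P = 290.618/2 = 145.309 kN.

P ≈ 145 kN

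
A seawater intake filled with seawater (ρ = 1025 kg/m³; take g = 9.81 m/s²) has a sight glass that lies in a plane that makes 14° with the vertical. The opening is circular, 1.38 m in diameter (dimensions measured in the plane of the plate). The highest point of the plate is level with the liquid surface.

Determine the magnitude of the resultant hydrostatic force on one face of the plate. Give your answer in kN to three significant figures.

γ = ρg = 1025 × 9.81 / 1000 = 10.05525 kN/m³.
The plate makes 14° with the vertical, i.e. θ = 90° − 14° = 76° to the horizontal. Measuring y along the incline from the free-surface line, vertical depth h = y·sinθ with sinθ = 0.970296.
The centroid is at the centre, 0.69 m below the top of the plate, so y_c = 0.69 m and h_c = 0.69 × 0.970296 = 0.669504 m.
A = π(0.69)² = 1.49571 m².
Resultant F = γ·h_c·A = 10.05525 × 0.669504 × 1.49571 = 10.0692 kN.

F ≈ 10.1 kN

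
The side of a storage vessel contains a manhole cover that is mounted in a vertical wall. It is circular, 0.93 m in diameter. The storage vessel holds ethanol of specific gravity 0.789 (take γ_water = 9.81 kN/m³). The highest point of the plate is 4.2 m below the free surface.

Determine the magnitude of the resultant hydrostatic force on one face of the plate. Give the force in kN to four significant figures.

F ≈ 24.53 kN

γ = 0.789 × 9.81 = 7.74009 kN/m³.
The centroid is at the centre, 0.465 m below the top of the plate, so the centroid depth is h_c = 4.2 + 0.465 = 4.665 m.
A = π(0.465)² = 0.679291 m².
Resultant F = γ·h_c·A = 7.74009 × 4.665 × 0.679291 = 24.5275 kN.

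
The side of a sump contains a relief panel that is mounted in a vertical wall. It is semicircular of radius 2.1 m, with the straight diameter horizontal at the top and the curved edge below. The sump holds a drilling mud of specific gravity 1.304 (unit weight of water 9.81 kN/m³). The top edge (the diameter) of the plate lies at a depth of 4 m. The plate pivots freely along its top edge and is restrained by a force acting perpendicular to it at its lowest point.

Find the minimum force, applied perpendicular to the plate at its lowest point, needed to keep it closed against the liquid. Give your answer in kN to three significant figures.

P ≈ 197 kN

γ = 1.304 × 9.81 = 12.79224 kN/m³.
The centroid of a semicircle lies 4r/(3π) = 0.891268 m from the diameter, here below the top edge, so the centroid depth is h_c = 4 + 0.891268 = 4.89127 m.
A = πr²/2 = π × 2.1²/2 = 6.92721 m².
Resultant F = γ·h_c·A = 12.79224 × 4.89127 × 6.92721 = 433.438 kN.
I_c = (π/8 − 8/(9π))·r⁴ = 0.109757 × 2.1⁴ = 2.13457 m⁴.
Centre of pressure: y_p = y_c + I_c/(y_c·A) = 4.89127 + 2.13457/(4.89127 × 6.92721) = 4.89127 + 0.0629985 = 4.95427 m along the plane.
The resultant acts 0.891268 + 0.0629985 = 0.954266 m (along the plate) below the hinge at the top edge, so the moment about the hinge is M = F × 0.954266 = 433.438 × 0.954266 = 413.615 kN·m.
A normal force at the bottom, 2.1 m from the hinge, must supply this moment: P = 413.615/2.1 = 196.96 kN.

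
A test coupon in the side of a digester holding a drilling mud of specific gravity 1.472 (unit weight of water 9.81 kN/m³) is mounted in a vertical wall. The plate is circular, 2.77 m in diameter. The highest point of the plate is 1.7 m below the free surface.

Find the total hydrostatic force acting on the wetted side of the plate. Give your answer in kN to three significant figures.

F ≈ 268 kN

γ = 1.472 × 9.81 = 14.44032 kN/m³.
The centroid is at the centre, 1.385 m below the top of the plate, so the centroid depth is h_c = 1.7 + 1.385 = 3.085 m.
A = π(1.385)² = 6.02628 m².
Resultant F = γ·h_c·A = 14.44032 × 3.085 × 6.02628 = 268.461 kN.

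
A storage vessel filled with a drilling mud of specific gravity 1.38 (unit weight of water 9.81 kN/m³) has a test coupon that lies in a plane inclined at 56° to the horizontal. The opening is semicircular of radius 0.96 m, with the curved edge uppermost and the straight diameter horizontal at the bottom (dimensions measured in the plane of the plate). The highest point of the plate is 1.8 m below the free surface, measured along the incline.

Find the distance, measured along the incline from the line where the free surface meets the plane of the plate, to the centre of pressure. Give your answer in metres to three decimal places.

y_p = 2.380 m

γ = 1.38 × 9.81 = 13.5378 kN/m³.
Let θ = 56° be the plate's angle to the horizontal; measure y along the incline from where the plane meets the free surface. Vertical depth h = y·sinθ with sinθ = 0.829038.
The centroid lies 4r/(3π) = 0.407437 m above the diameter, so r − 4r/(3π) = 0.96 − 0.407437 = 0.552563 m below the topmost point, so y_c = 1.8 + 0.552563 = 2.35256 m and h_c = 2.35256 × 0.829038 = 1.95036 m.
A = πr²/2 = π × 0.96²/2 = 1.44765 m².
Resultant F = γ·h_c·A = 13.5378 × 1.95036 × 1.44765 = 38.2231 kN.
I_c = (π/8 − 8/(9π))·r⁴ = 0.109757 × 0.96⁴ = 0.0932217 m⁴.
Centre of pressure: y_p = y_c + I_c/(y_c·A) = 2.35256 + 0.0932217/(2.35256 × 1.44765) = 2.35256 + 0.0273724 = 2.37993 m along the plane.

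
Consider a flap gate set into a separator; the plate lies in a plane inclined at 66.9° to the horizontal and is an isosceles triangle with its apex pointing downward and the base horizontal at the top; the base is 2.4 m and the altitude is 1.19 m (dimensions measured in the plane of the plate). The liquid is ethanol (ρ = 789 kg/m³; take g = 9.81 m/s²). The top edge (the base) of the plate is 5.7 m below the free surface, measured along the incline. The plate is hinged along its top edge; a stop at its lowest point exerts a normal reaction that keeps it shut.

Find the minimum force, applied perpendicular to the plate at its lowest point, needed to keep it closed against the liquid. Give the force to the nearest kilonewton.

P ≈ 21 kN

γ = ρg = 789 × 9.81 / 1000 = 7.74009 kN/m³.
Let θ = 66.9° be the plate's angle to the horizontal; measure y along the incline from where the plane meets the free surface. Vertical depth h = y·sinθ with sinθ = 0.919821.
With the apex down, the centroid sits h/3 = 1.19/3 = 0.396667 m below the base (the top edge), so y_c = 5.7 + 0.396667 = 6.09667 m and h_c = 6.09667 × 0.919821 = 5.60785 m.
A = ½ × 2.4 × 1.19 = 1.428 m².
Resultant F = γ·h_c·A = 7.74009 × 5.60785 × 1.428 = 61.9827 kN.
I_c = b·h³/36 = 2.4 × 1.19³/36 = 0.112344 m⁴.
Centre of pressure: y_p = y_c + I_c/(y_c·A) = 6.09667 + 0.112344/(6.09667 × 1.428) = 6.09667 + 0.0129041 = 6.10957 m along the plane.
The resultant acts 0.396667 + 0.0129041 = 0.409571 m (along the plate) below the hinge at the top edge, so the moment about the hinge is M = F × 0.409571 = 61.9827 × 0.409571 = 25.3863 kN·m.
A normal force at the bottom, 1.19 m from the hinge, must supply this moment: P = 25.3863/1.19 = 21.333 kN.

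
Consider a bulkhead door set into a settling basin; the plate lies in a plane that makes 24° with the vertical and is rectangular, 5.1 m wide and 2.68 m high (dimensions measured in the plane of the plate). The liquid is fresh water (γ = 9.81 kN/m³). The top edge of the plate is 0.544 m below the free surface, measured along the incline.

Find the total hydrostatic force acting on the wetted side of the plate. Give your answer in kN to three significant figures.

F ≈ 231 kN

γ = 9.81 kN/m³.
The plate makes 24° with the vertical, i.e. θ = 90° − 24° = 66° to the horizontal. Measuring y along the incline from the free-surface line, vertical depth h = y·sinθ with sinθ = 0.913545.
The centroid lies 2.68/2 = 1.34 m below the top edge, so y_c = 0.544 + 1.34 = 1.884 m and h_c = 1.884 × 0.913545 = 1.72112 m.
A = 5.1 × 2.68 = 13.668 m².
Resultant F = γ·h_c·A = 9.81 × 1.72112 × 13.668 = 230.773 kN.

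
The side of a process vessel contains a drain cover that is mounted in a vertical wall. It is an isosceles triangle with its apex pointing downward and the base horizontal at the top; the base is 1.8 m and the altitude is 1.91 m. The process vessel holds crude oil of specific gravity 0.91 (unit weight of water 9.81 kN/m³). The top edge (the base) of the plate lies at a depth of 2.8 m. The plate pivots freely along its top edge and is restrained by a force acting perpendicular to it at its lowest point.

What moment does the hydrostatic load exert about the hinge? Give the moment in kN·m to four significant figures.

M ≈ 36.69 kN·m

γ = 0.91 × 9.81 = 8.9271 kN/m³.
With the apex down, the centroid sits h/3 = 1.91/3 = 0.636667 m below the base (the top edge), so the centroid depth is h_c = 2.8 + 0.636667 = 3.43667 m.
A = ½ × 1.8 × 1.91 = 1.719 m².
Resultant F = γ·h_c·A = 8.9271 × 3.43667 × 1.719 = 52.7381 kN.
I_c = b·h³/36 = 1.8 × 1.91³/36 = 0.348394 m⁴.
Centre of pressure: y_p = y_c + I_c/(y_c·A) = 3.43667 + 0.348394/(3.43667 × 1.719) = 3.43667 + 0.0589735 = 3.49564 m along the plane.
The resultant acts 0.636667 + 0.0589735 = 0.69564 m (along the plate) below the hinge at the top edge, so the moment about the hinge is M = F × 0.69564 = 52.7381 × 0.69564 = 36.6867 kN·m.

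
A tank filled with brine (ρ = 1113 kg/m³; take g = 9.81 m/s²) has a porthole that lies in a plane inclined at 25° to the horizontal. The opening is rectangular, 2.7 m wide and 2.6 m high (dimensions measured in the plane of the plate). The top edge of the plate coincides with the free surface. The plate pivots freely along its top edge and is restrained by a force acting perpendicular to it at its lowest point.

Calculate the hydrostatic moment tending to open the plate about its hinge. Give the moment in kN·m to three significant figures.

M ≈ 73.0 kN·m

γ = ρg = 1113 × 9.81 / 1000 = 10.91853 kN/m³.
Let θ = 25° be the plate's angle to the horizontal; measure y along the incline from where the plane meets the free surface. Vertical depth h = y·sinθ with sinθ = 0.422618.
The centroid lies 2.6/2 = 1.3 m below the top edge, so y_c = 1.3 m and h_c = 1.3 × 0.422618 = 0.549403 m.
A = 2.7 × 2.6 = 7.02 m².
Resultant F = γ·h_c·A = 10.91853 × 0.549403 × 7.02 = 42.1107 kN.
I_c = b·h³/12 = 2.7 × 2.6³/12 = 3.9546 m⁴.
Centre of pressure: y_p = y_c + I_c/(y_c·A) = 1.3 + 3.9546/(1.3 × 7.02) = 1.3 + 0.433333 = 1.73333 m along the plane.
The resultant acts 1.3 + 0.433333 = 1.73333 m (along the plate) below the hinge at the top edge, so the moment about the hinge is M = F × 1.73333 = 42.1107 × 1.73333 = 72.9917 kN·m.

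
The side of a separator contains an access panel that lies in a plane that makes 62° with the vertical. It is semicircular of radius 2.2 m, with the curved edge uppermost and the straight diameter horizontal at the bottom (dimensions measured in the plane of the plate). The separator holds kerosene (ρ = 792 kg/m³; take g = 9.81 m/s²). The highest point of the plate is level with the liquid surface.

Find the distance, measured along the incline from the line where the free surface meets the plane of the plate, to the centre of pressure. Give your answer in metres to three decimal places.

γ = ρg = 792 × 9.81 / 1000 = 7.76952 kN/m³.
The plate makes 62° with the vertical, i.e. θ = 90° − 62° = 28° to the horizontal. Measuring y along the incline from the free-surface line, vertical depth h = y·sinθ with sinθ = 0.469472.
The centroid lies 4r/(3π) = 0.933709 m above the diameter, so r − 4r/(3π) = 2.2 − 0.933709 = 1.26629 m below the topmost point, so y_c = 1.26629 m and h_c = 1.26629 × 0.469472 = 0.594488 m.
A = πr²/2 = π × 2.2²/2 = 7.60265 m².
Resultant F = γ·h_c·A = 7.76952 × 0.594488 × 7.60265 = 35.1158 kN.
I_c = (π/8 − 8/(9π))·r⁴ = 0.109757 × 2.2⁴ = 2.57112 m⁴.
Centre of pressure: y_p = y_c + I_c/(y_c·A) = 1.26629 + 2.57112/(1.26629 × 7.60265) = 1.26629 + 0.267069 = 1.53336 m along the plane.

y_p = 1.533 m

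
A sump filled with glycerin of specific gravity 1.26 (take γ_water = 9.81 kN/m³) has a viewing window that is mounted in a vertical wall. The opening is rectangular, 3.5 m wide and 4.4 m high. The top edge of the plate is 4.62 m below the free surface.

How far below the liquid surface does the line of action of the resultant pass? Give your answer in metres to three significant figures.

h_p = 7.06 m

γ = 1.26 × 9.81 = 12.3606 kN/m³.
The centroid lies 4.4/2 = 2.2 m below the top edge, so the centroid depth is h_c = 4.62 + 2.2 = 6.82 m.
A = 3.5 × 4.4 = 15.4 m².
Resultant F = γ·h_c·A = 12.3606 × 6.82 × 15.4 = 1298.21 kN.
I_c = b·h³/12 = 3.5 × 4.4³/12 = 24.8453 m⁴.
Centre of pressure: y_p = y_c + I_c/(y_c·A) = 6.82 + 24.8453/(6.82 × 15.4) = 6.82 + 0.236559 = 7.05656 m along the plane.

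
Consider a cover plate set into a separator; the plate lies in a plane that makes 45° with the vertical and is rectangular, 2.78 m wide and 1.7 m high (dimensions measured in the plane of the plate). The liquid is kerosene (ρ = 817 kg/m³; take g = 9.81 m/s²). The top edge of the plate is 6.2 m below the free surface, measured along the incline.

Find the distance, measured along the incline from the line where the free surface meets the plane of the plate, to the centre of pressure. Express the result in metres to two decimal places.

y_p = 7.08 m

γ = ρg = 817 × 9.81 / 1000 = 8.01477 kN/m³.
The plate makes 45° with the vertical, i.e. θ = 90° − 45° = 45° to the horizontal. Measuring y along the incline from the free-surface line, vertical depth h = y·sinθ with sinθ = 0.707107.
The centroid lies 1.7/2 = 0.85 m below the top edge, so y_c = 6.2 + 0.85 = 7.05 m and h_c = 7.05 × 0.707107 = 4.9851 m.
A = 2.78 × 1.7 = 4.726 m².
Resultant F = γ·h_c·A = 8.01477 × 4.9851 × 4.726 = 188.825 kN.
I_c = b·h³/12 = 2.78 × 1.7³/12 = 1.13818 m⁴.
Centre of pressure: y_p = y_c + I_c/(y_c·A) = 7.05 + 1.13818/(7.05 × 4.726) = 7.05 + 0.0341608 = 7.08416 m along the plane.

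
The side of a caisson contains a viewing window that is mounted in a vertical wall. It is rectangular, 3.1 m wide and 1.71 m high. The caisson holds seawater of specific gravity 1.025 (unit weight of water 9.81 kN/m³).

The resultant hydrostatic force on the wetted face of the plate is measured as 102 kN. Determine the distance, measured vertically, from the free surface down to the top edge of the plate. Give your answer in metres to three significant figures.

d_top ≈ 1.06 m

γ = 1.025 × 9.81 = 10.05525 kN/m³.
A = 3.1 × 1.71 = 5.301 m².
From F = γ·h_c·A, the centroid depth is h_c = 102/(10.05525 × 5.301) = 1.91359 m.
The centroid lies 1.71/2 = 0.855 m below the top edge, so the top edge sits at h_top = 1.91359 − 0.855 = 1.05859 m below the surface.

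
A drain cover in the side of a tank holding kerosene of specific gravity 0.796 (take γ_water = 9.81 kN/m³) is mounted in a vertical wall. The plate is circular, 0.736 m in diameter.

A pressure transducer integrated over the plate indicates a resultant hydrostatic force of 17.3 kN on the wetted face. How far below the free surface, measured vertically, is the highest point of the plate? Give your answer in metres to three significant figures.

γ = 0.796 × 9.81 = 7.80876 kN/m³.
A = π(0.368)² = 0.425447 m².
From F = γ·h_c·A, the centroid depth is h_c = 17.3/(7.80876 × 0.425447) = 5.20737 m.
The centroid is at the centre, 0.368 m below the top of the plate, so the highest point sits at h_top = 5.20737 − 0.368 = 4.83937 m below the surface.

d_top ≈ 4.84 m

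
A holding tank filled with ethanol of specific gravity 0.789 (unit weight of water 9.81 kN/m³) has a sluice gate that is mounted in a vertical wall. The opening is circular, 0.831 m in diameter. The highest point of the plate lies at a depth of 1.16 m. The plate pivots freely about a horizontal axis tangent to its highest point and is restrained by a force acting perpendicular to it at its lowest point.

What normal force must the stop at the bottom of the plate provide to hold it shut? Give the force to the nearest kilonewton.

P ≈ 4 kN

γ = 0.789 × 9.81 = 7.74009 kN/m³.
The centroid is at the centre, 0.4155 m below the top of the plate, so the centroid depth is h_c = 1.16 + 0.4155 = 1.5755 m.
A = π(0.4155)² = 0.542365 m².
Resultant F = γ·h_c·A = 7.74009 × 1.5755 × 0.542365 = 6.61388 kN.
I_c = πr⁴/4 = π × 0.4155⁴/4 = 0.0234085 m⁴.
Centre of pressure: y_p = y_c + I_c/(y_c·A) = 1.5755 + 0.0234085/(1.5755 × 0.542365) = 1.5755 + 0.0273945 = 1.60289 m along the plane.
The resultant acts 0.4155 + 0.0273945 = 0.442894 m (along the plate) below the hinge at the top edge, so the moment about the hinge is M = F × 0.442894 = 6.61388 × 0.442894 = 2.92925 kN·m.
A normal force at the bottom, 0.831 m from the hinge, must supply this moment: P = 2.92925/0.831 = 3.52497 kN.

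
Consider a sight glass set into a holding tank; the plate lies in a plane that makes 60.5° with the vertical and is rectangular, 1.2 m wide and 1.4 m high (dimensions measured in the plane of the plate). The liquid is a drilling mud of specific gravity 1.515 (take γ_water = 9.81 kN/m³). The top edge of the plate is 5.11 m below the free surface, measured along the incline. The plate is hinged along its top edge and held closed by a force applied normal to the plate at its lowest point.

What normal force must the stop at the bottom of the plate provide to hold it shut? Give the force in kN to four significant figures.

P ≈ 37.15 kN

γ = 1.515 × 9.81 = 14.86215 kN/m³.
The plate makes 60.5° with the vertical, i.e. θ = 90° − 60.5° = 29.5° to the horizontal. Measuring y along the incline from the free-surface line, vertical depth h = y·sinθ with sinθ = 0.492424.
The centroid lies 1.4/2 = 0.7 m below the top edge, so y_c = 5.11 + 0.7 = 5.81 m and h_c = 5.81 × 0.492424 = 2.86098 m.
A = 1.2 × 1.4 = 1.68 m².
Resultant F = γ·h_c·A = 14.86215 × 2.86098 × 1.68 = 71.4341 kN.
I_c = b·h³/12 = 1.2 × 1.4³/12 = 0.2744 m⁴.
Centre of pressure: y_p = y_c + I_c/(y_c·A) = 5.81 + 0.2744/(5.81 × 1.68) = 5.81 + 0.0281124 = 5.83811 m along the plane.
The resultant acts 0.7 + 0.0281124 = 0.728112 m (along the plate) below the hinge at the top edge, so the moment about the hinge is M = F × 0.728112 = 71.4341 × 0.728112 = 52.012 kN·m.
A normal force at the bottom, 1.4 m from the hinge, must supply this moment: P = 52.012/1.4 = 37.1514 kN.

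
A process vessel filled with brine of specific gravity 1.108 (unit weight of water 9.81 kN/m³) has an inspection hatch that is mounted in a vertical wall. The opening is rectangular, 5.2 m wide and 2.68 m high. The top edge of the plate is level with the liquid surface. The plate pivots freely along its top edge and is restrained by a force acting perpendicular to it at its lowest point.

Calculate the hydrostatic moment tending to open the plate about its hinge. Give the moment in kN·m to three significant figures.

M ≈ 363 kN·m

γ = 1.108 × 9.81 = 10.86948 kN/m³.
The centroid lies 2.68/2 = 1.34 m below the top edge, so the centroid depth is h_c = 1.34 m.
A = 5.2 × 2.68 = 13.936 m².
Resultant F = γ·h_c·A = 10.86948 × 1.34 × 13.936 = 202.979 kN.
I_c = b·h³/12 = 5.2 × 2.68³/12 = 8.34116 m⁴.
Centre of pressure: y_p = y_c + I_c/(y_c·A) = 1.34 + 8.34116/(1.34 × 13.936) = 1.34 + 0.446667 = 1.78667 m along the plane.
The resultant acts 1.34 + 0.446667 = 1.78667 m (along the plate) below the hinge at the top edge, so the moment about the hinge is M = F × 1.78667 = 202.979 × 1.78667 = 362.656 kN·m.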